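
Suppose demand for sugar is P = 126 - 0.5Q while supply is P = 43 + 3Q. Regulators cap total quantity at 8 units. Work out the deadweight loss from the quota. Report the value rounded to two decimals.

432.14

Unrestricted equilibrium: Q* = (126 - 43)/(0.5 + 3) = 23.7143.
At Q = 8 the demand price is 126 - 0.5(8) = 122 and the supply price is 43 + 3(8) = 67.
Deadweight loss is the triangle between the curves from 8 to 23.7143: (1/2)(122 - 67)(23.7143 - 8) = 432.1429.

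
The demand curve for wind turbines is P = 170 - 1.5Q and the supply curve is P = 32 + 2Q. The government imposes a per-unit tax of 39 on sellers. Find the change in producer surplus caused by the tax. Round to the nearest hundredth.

Without the tax, 170 - 1.5Q = 32 + 2Q so Q* = 39.4286 and P* = 110.8571.
A tax on sellers shifts supply up by 39: 170 - 1.5Q = 32 + 2Q + 39, so Q_t = 28.2857. Buyers pay P_b = 127.5714; sellers receive P_s = P_b - 39 = 88.5714.
Producers lose the trapezoid between P_s and P* out to Q_t plus the triangle from Q_t to Q*: change in PS = 800.0816 - 1554.6122 = -754.5306.

-754.53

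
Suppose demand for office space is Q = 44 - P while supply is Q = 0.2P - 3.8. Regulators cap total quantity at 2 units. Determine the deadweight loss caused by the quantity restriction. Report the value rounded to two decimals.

14.08

Rewriting demand in inverse form: P = 44 - Q.
Rewriting supply in inverse form: P = 19 + 5Q.
Without the quota, 44 - Q = 19 + 5Q gives Q* = 4.1667.
At Q = 2 the demand price is 44 - (2) = 42 and the supply price is 19 + 5(2) = 29.
Deadweight loss is the triangle between the curves from 2 to 4.1667: (1/2)(42 - 29)(4.1667 - 2) = 14.0833.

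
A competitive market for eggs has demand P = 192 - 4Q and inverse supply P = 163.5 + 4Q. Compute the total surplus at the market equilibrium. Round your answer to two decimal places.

50.77

Setting demand equal to supply, 28.5 = 8Q, so Q* = 3.5625 and P* = 177.75.
Total surplus is the full triangle between the curves from 0 to Q*: (1/2)(3.5625)(192 - 163.5) = 50.7656.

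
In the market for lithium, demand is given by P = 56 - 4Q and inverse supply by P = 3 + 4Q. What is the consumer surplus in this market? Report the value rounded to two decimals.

87.78

Setting demand equal to supply, 53 = 8Q, so Q* = 6.625 and P* = 29.5.
The demand choke price is 56, so CS = (1/2)(Q*)(56 - P*) = (1/2)(6.625)(26.5) = 87.7812.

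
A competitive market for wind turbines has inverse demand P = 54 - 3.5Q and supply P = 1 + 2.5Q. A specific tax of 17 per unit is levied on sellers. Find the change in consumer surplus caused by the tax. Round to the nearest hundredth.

Without the tax, 54 - 3.5Q = 1 + 2.5Q so Q* = 8.8333 and P* = 23.0833.
With the tax, sellers need 17 more per unit: 54 - 3.5Q = 1 + 2.5Q + 17, so Q_t = 6. Buyers pay P_b = 33; sellers receive P_s = P_b - 17 = 16.
Consumers lose the trapezoid between P* and P_b out to Q_t plus the triangle from Q_t to Q*: change in CS = 63 - 136.5486 = -73.5486.

-73.55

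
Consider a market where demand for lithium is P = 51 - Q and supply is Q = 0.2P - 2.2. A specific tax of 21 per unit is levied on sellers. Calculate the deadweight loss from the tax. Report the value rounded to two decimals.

36.75

Rewriting supply in inverse form: P = 11 + 5Q.
Pre-tax equilibrium: 51 - Q = 11 + 5Q gives Q* = 6.6667, P* = 44.3333.
A tax on sellers shifts supply up by 21: 51 - Q = 11 + 5Q + 21, so Q_t = 3.1667. Buyers pay P_b = 47.8333; sellers receive P_s = P_b - 21 = 26.8333.
The welfare triangle lost has base Q* - Q_t = 3.5 and height t = 21, so DWL = (1/2)(3.5)(21) = 36.75.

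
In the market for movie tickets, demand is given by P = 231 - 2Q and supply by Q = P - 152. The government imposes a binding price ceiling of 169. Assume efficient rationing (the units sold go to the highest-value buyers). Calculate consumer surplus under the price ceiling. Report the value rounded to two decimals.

Rewriting supply in inverse form: P = 152 + Q.
Free-market equilibrium: 231 - 2Q = 152 + Q gives Q* = 26.3333, P* = 178.3333.
At the ceiling price 169, quantity supplied is (169 - 152)/1 = 17; supply is the short side, so Q = 17 trades at P = 169.
The demand price at Q = 17 is 197. CS is the trapezoid between demand and 169 over [0, 17]: (1/2)[(231 - 169) + (197 - 169)](17) = 765.

765.00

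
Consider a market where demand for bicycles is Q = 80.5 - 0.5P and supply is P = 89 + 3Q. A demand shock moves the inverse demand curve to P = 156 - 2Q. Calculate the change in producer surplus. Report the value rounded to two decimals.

-41.70

Rewriting demand in inverse form: P = 161 - 2Q.
Initial equilibrium: Q_0 = 14.4, P_0 = 132.2; CS_0 = (1/2)(14.4)(28.8) = 207.36, PS_0 = (1/2)(14.4)(43.2) = 311.04.
New equilibrium: 156 - 2Q = 89 + 3Q gives Q_1 = 13.4, P_1 = 129.2; CS_1 = 179.56, PS_1 = 269.34.
Change in producer surplus = 269.34 - 311.04 = -41.7.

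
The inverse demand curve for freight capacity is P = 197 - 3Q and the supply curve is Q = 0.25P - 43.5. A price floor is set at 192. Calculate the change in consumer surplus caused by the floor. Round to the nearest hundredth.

Rewriting supply in inverse form: P = 174 + 4Q.
Free-market equilibrium: 197 - 3Q = 174 + 4Q gives Q* = 3.2857, P* = 187.1429.
At the floor price 192, quantity demanded is (197 - 192)/3 = 1.6667; demand is the short side, so Q = 1.6667 trades at P = 192.
CS goes from (1/2)(3.2857)(9.8571) = 16.1939 to 4.1667 (computed as (197 - 192)(1.6667) - (1/2)(3)(1.6667)^2), a change of -12.0272.

-12.03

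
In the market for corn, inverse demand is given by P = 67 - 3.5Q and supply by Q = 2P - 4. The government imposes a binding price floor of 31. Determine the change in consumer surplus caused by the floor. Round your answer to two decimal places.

Rewriting supply in inverse form: P = 2 + 0.5Q.
Free-market equilibrium: 67 - 3.5Q = 2 + 0.5Q gives Q* = 16.25, P* = 10.125.
At P = 31, buyers demand (67 - 31)/3.5 = 10.2857 while sellers would supply more, so the quantity traded is 10.2857 at price 31.
CS goes from (1/2)(16.25)(56.875) = 462.1094 to 185.1429 (computed as (67 - 31)(10.2857) - (1/2)(3.5)(10.2857)^2), a change of -276.9665.

-276.97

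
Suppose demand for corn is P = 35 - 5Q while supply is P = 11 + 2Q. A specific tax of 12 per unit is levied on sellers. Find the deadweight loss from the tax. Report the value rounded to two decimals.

Pre-tax equilibrium: 35 - 5Q = 11 + 2Q gives Q* = 3.4286, P* = 17.8571.
A tax on sellers shifts supply up by 12: 35 - 5Q = 11 + 2Q + 12, so Q_t = 1.7143. Buyers pay P_b = 26.4286; sellers receive P_s = P_b - 12 = 14.4286.
The welfare triangle lost has base Q* - Q_t = 1.7143 and height t = 12, so DWL = (1/2)(1.7143)(12) = 10.2857.

10.29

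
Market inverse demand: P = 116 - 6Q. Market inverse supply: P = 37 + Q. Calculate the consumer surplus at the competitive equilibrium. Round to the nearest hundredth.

Setting demand equal to supply, 79 = 7Q, so Q* = 11.2857 and P* = 48.2857.
Consumer surplus is the triangle under demand above P*: (1/2)(11.2857)(116 - 48.2857) = (1/2)(11.2857)(67.7143) = 382.102.

382.10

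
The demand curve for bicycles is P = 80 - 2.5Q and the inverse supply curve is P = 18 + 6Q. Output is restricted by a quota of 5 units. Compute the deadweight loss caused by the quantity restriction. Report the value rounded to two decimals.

22.37

Unrestricted equilibrium: Q* = (80 - 18)/(2.5 + 6) = 7.2941.
At Q = 5 the demand price is 80 - 2.5(5) = 67.5 and the supply price is 18 + 6(5) = 48.
DWL = (1/2)(gap between curves at 5) x (Q* - 5) = (1/2)(19.5)(2.2941) = 22.3676.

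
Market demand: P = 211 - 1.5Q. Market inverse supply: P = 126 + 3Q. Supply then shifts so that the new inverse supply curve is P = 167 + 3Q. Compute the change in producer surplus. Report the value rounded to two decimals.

Initial equilibrium: Q_0 = 18.8889, P_0 = 182.6667; CS_0 = (1/2)(18.8889)(28.3333) = 267.5926, PS_0 = (1/2)(18.8889)(56.6667) = 535.1852.
New equilibrium: 211 - 1.5Q = 167 + 3Q gives Q_1 = 9.7778, P_1 = 196.3333; CS_1 = 71.7037, PS_1 = 143.4074.
Change in producer surplus = 143.4074 - 535.1852 = -391.7778.

-391.78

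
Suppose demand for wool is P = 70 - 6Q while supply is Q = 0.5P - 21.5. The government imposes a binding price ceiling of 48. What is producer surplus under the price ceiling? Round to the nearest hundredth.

Rewriting supply in inverse form: P = 43 + 2Q.
Without the control, 70 - 6Q = 43 + 2Q so Q* = 3.375 and P* = 49.75.
At P = 48, sellers supply (48 - 43)/2 = 2.5 while buyers want more, so the quantity traded is 2.5 at price 48.
PS is the triangle above supply below 48: (1/2)(2.5)(48 - 43) = 6.25.

6.25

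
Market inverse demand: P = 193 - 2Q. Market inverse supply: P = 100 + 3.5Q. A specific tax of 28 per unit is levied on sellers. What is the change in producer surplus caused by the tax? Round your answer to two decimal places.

Pre-tax equilibrium: 193 - 2Q = 100 + 3.5Q gives Q* = 16.9091, P* = 159.1818.
With the tax, sellers need 28 more per unit: 193 - 2Q = 100 + 3.5Q + 28, so Q_t = 11.8182. Buyers pay P_b = 169.3636; sellers receive P_s = P_b - 28 = 141.3636.
Producers lose the trapezoid between P_s and P* out to Q_t plus the triangle from Q_t to Q*: change in PS = 244.4215 - 500.3554 = -255.9339.

-255.93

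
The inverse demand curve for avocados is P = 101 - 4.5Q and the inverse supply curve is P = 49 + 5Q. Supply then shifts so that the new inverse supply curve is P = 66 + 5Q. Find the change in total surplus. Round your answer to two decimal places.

-77.84

Initial equilibrium: Q_0 = 5.4737, P_0 = 76.3684; CS_0 = (1/2)(5.4737)(24.6316) = 67.4127, PS_0 = (1/2)(5.4737)(27.3684) = 74.903.
New equilibrium: 101 - 4.5Q = 66 + 5Q gives Q_1 = 3.6842, P_1 = 84.4211; CS_1 = 30.5402, PS_1 = 33.9335.
Change in total surplus = (30.5402 + 33.9335) - (67.4127 + 74.903) = -77.8421.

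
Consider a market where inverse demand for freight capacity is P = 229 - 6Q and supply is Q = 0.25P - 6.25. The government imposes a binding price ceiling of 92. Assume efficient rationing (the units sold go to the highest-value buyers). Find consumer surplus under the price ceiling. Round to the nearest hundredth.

1453.06

Rewriting supply in inverse form: P = 25 + 4Q.
Without the control, 229 - 6Q = 25 + 4Q so Q* = 20.4 and P* = 106.6.
At P = 92, sellers supply (92 - 25)/4 = 16.75 while buyers want more, so the quantity traded is 16.75 at price 92.
The demand price at Q = 16.75 is 128.5. CS is the trapezoid between demand and 92 over [0, 16.75]: (1/2)[(229 - 92) + (128.5 - 92)](16.75) = 1453.0625.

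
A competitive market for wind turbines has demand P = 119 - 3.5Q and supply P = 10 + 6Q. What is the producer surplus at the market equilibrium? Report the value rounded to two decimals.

Set 119 - 3.5Q = 10 + 6Q, which gives 109 = 9.5Q, so Q* = 11.4737 and P* = 119 - 3.5(11.4737) = 78.8421.
Producer surplus is the triangle above supply below P*: (1/2)(11.4737)(78.8421 - 10) = (1/2)(11.4737)(68.8421) = 394.9363.

394.94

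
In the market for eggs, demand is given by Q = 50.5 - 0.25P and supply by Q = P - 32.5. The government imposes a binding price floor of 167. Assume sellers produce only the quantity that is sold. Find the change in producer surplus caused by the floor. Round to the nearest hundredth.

Rewriting demand in inverse form: P = 202 - 4Q.
Rewriting supply in inverse form: P = 32.5 + Q.
Without the control, 202 - 4Q = 32.5 + Q so Q* = 33.9 and P* = 66.4.
At P = 167, buyers demand (202 - 167)/4 = 8.75 while sellers would supply more, so the quantity traded is 8.75 at price 167.
PS goes from (1/2)(33.9)(33.9) = 574.605 to 1138.5938 (computed as (167 - 32.5)(8.75) - (1/2)(1)(8.75)^2), a change of 563.9887.

563.99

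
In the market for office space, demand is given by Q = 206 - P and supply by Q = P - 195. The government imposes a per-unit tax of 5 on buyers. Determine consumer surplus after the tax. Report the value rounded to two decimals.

Rewriting demand in inverse form: P = 206 - Q.
Rewriting supply in inverse form: P = 195 + Q.
Without the tax, 206 - Q = 195 + Q so Q* = 5.5 and P* = 200.5.
With the tax, buyers' net willingness to pay falls by 5: (206 - 5) - Q = 195 + Q, so Q_t = 3. Buyers pay P_b = 203; sellers receive P_s = P_b - 5 = 198.
Consumer surplus is the triangle under demand above P_b: (1/2)(3)(206 - 203) = 4.5.

4.50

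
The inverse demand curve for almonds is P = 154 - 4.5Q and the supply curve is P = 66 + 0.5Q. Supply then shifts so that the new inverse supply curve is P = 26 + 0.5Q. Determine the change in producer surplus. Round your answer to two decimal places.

Initial equilibrium: Q_0 = 17.6, P_0 = 74.8; CS_0 = (1/2)(17.6)(79.2) = 696.96, PS_0 = (1/2)(17.6)(8.8) = 77.44.
New equilibrium: 154 - 4.5Q = 26 + 0.5Q gives Q_1 = 25.6, P_1 = 38.8; CS_1 = 1474.56, PS_1 = 163.84.
Change in producer surplus = 163.84 - 77.44 = 86.4.

86.40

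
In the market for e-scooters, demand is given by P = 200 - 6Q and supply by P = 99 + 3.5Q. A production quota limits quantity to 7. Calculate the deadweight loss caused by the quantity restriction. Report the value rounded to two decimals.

Unrestricted equilibrium: Q* = (200 - 99)/(6 + 3.5) = 10.6316.
At Q = 7 the demand price is 200 - 6(7) = 158 and the supply price is 99 + 3.5(7) = 123.5.
DWL = (1/2)(gap between curves at 7) x (Q* - 7) = (1/2)(34.5)(3.6316) = 62.6447.

62.64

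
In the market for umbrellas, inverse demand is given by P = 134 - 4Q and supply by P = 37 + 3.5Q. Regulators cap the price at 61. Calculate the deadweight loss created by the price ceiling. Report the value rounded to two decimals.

138.45

Without the control, 134 - 4Q = 37 + 3.5Q so Q* = 12.9333 and P* = 82.2667.
At P = 61, sellers supply (61 - 37)/3.5 = 6.8571 while buyers want more, so the quantity traded is 6.8571 at price 61.
At Q = 6.8571 the demand price is 106.5714 and the supply price is 61. Deadweight loss is the triangle between the curves from 6.8571 to 12.9333: (1/2)(106.5714 - 61)(12.9333 - 6.8571) = 138.4503.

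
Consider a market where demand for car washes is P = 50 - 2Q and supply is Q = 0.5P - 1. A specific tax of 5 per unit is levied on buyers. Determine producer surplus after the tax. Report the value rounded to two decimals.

Rewriting supply in inverse form: P = 2 + 2Q.
Without the tax, 50 - 2Q = 2 + 2Q so Q* = 12 and P* = 26.
With the tax, buyers' net willingness to pay falls by 5: (50 - 5) - 2Q = 2 + 2Q, so Q_t = 10.75. Buyers pay P_b = 28.5; sellers receive P_s = P_b - 5 = 23.5.
Producer surplus is the triangle above supply below P_s: (1/2)(10.75)(23.5 - 2) = 115.5625.

115.56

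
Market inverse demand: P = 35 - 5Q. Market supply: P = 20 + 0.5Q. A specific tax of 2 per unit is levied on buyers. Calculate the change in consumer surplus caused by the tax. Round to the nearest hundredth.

-4.63

Pre-tax equilibrium: 35 - 5Q = 20 + 0.5Q gives Q* = 2.7273, P* = 21.3636.
A tax on buyers shifts demand down by 2: (35 - 2) - 5Q = 20 + 0.5Q, so Q_t = 2.3636. Buyers pay P_b = 23.1818; sellers receive P_s = P_b - 2 = 21.1818.
Consumers lose the trapezoid between P* and P_b out to Q_t plus the triangle from Q_t to Q*: change in CS = 13.9669 - 18.595 = -4.6281.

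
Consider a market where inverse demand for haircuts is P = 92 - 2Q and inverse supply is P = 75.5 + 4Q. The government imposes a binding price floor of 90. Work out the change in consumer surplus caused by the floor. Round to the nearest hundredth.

Without the control, 92 - 2Q = 75.5 + 4Q so Q* = 2.75 and P* = 86.5.
At P = 90, buyers demand (92 - 90)/2 = 1 while sellers would supply more, so the quantity traded is 1 at price 90.
CS goes from (1/2)(2.75)(5.5) = 7.5625 to 1 (computed as (92 - 90)(1) - (1/2)(2)(1)^2), a change of -6.5625.

-6.56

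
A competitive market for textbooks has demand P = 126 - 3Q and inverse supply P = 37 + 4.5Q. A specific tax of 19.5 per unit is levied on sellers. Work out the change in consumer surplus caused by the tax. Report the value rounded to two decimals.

Without the tax, 126 - 3Q = 37 + 4.5Q so Q* = 11.8667 and P* = 90.4.
With the tax, sellers need 19.5 more per unit: 126 - 3Q = 37 + 4.5Q + 19.5, so Q_t = 9.2667. Buyers pay P_b = 98.2; sellers receive P_s = P_b - 19.5 = 78.7.
Consumers lose the trapezoid between P* and P_b out to Q_t plus the triangle from Q_t to Q*: change in CS = 128.8067 - 211.2267 = -82.42.

-82.42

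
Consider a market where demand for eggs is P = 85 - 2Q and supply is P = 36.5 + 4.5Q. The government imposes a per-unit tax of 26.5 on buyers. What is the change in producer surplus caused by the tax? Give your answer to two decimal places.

Pre-tax equilibrium: 85 - 2Q = 36.5 + 4.5Q gives Q* = 7.4615, P* = 70.0769.
With the tax, buyers' net willingness to pay falls by 26.5: (85 - 26.5) - 2Q = 36.5 + 4.5Q, so Q_t = 3.3846. Buyers pay P_b = 78.2308; sellers receive P_s = P_b - 26.5 = 51.7308.
PS falls from (1/2)(7.4615)(33.5769) = 125.2678 to (1/2)(3.3846)(15.2308) = 25.7751, a change of -99.4926.

-99.49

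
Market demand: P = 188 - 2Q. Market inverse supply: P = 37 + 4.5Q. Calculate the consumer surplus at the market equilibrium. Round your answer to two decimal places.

539.67

Setting demand equal to supply, 151 = 6.5Q, so Q* = 23.2308 and P* = 141.5385.
The demand choke price is 188, so CS = (1/2)(Q*)(188 - P*) = (1/2)(23.2308)(46.4615) = 539.6686.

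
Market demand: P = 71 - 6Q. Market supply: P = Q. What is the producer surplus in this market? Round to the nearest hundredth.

Equilibrium: 71 - 6Q = Q, so Q* = 10.1429 and P* = 10.1429.
PS is the area between P* and the supply curve from 0 to Q*: (1/2)(10.1429)(10.1429) = 51.4388.

51.44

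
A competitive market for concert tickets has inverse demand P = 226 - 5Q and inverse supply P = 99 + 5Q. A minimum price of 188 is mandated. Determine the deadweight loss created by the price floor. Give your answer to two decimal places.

Without the control, 226 - 5Q = 99 + 5Q so Q* = 12.7 and P* = 162.5.
At the floor price 188, quantity demanded is (226 - 188)/5 = 7.6; demand is the short side, so Q = 7.6 trades at P = 188.
At Q = 7.6 the demand price is 188 and the supply price is 137. Deadweight loss is the triangle between the curves from 7.6 to 12.7: (1/2)(188 - 137)(12.7 - 7.6) = 130.05.

130.05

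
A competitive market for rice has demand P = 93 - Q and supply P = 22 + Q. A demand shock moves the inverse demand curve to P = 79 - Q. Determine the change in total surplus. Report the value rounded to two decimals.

Initial equilibrium: Q_0 = 35.5, P_0 = 57.5; CS_0 = (1/2)(35.5)(35.5) = 630.125, PS_0 = (1/2)(35.5)(35.5) = 630.125.
New equilibrium: 79 - Q = 22 + Q gives Q_1 = 28.5, P_1 = 50.5; CS_1 = 406.125, PS_1 = 406.125.
Change in total surplus = (406.125 + 406.125) - (630.125 + 630.125) = -448.

-448.00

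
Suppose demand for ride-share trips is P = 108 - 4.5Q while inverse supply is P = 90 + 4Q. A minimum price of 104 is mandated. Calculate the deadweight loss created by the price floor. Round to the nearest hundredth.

6.42

Without the control, 108 - 4.5Q = 90 + 4Q so Q* = 2.1176 and P* = 98.4706.
At the floor price 104, quantity demanded is (108 - 104)/4.5 = 0.8889; demand is the short side, so Q = 0.8889 trades at P = 104.
The lost-trades triangle has base Q* - 0.8889 = 1.2288 and height equal to the gap between the curves at Q = 0.8889, which is 104 - 93.5556 = 10.4444. DWL = (1/2)(1.2288)(10.4444) = 6.4168.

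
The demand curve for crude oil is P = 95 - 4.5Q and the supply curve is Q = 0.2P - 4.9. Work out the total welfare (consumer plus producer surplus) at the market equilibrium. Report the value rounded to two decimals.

261.59

Rewriting supply in inverse form: P = 24.5 + 5Q.
Setting demand equal to supply, 70.5 = 9.5Q, so Q* = 7.4211 and P* = 61.6053.
Total surplus is the full triangle between the curves from 0 to Q*: (1/2)(7.4211)(95 - 24.5) = 261.5921.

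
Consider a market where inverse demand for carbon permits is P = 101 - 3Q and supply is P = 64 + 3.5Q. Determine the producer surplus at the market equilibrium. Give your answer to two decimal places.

Set 101 - 3Q = 64 + 3.5Q, which gives 37 = 6.5Q, so Q* = 5.6923 and P* = 101 - 3(5.6923) = 83.9231.
The supply curve's price intercept is 64, so PS = (1/2)(Q*)(P* - 64) = (1/2)(5.6923)(19.9231) = 56.7041.

56.70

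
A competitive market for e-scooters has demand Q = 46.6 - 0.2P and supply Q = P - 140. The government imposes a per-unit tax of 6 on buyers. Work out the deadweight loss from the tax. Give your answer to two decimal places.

Rewriting demand in inverse form: P = 233 - 5Q.
Rewriting supply in inverse form: P = 140 + Q.
Without the tax, 233 - 5Q = 140 + Q so Q* = 15.5 and P* = 155.5.
A tax on buyers shifts demand down by 6: (233 - 6) - 5Q = 140 + Q, so Q_t = 14.5. Buyers pay P_b = 160.5; sellers receive P_s = P_b - 6 = 154.5.
Deadweight loss is the triangle between the curves from Q_t to Q*: (1/2)(15.5 - 14.5)(6) = 3.

3.00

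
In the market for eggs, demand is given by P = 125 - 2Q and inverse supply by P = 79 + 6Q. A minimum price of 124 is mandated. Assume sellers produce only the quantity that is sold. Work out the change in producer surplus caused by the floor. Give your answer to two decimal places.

Without the control, 125 - 2Q = 79 + 6Q so Q* = 5.75 and P* = 113.5.
At P = 124, buyers demand (125 - 124)/2 = 0.5 while sellers would supply more, so the quantity traded is 0.5 at price 124.
PS goes from (1/2)(5.75)(34.5) = 99.1875 to 21.75 (computed as (124 - 79)(0.5) - (1/2)(6)(0.5)^2), a change of -77.4375.

-77.44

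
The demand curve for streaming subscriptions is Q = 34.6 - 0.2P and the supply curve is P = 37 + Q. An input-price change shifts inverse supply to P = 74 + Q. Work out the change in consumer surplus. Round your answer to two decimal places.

-603.82

Rewriting demand in inverse form: P = 173 - 5Q.
Initial equilibrium: Q_0 = 22.6667, P_0 = 59.6667; CS_0 = (1/2)(22.6667)(113.3333) = 1284.4444, PS_0 = (1/2)(22.6667)(22.6667) = 256.8889.
New equilibrium: 173 - 5Q = 74 + Q gives Q_1 = 16.5, P_1 = 90.5; CS_1 = 680.625, PS_1 = 136.125.
Change in consumer surplus = 680.625 - 1284.4444 = -603.8194.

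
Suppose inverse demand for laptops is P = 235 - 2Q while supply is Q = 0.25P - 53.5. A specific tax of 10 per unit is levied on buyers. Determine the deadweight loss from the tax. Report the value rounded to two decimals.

8.33

Rewriting supply in inverse form: P = 214 + 4Q.
Pre-tax equilibrium: 235 - 2Q = 214 + 4Q gives Q* = 3.5, P* = 228.
A tax on buyers shifts demand down by 10: (235 - 10) - 2Q = 214 + 4Q, so Q_t = 1.8333. Buyers pay P_b = 231.3333; sellers receive P_s = P_b - 10 = 221.3333.
Deadweight loss is the triangle between the curves from Q_t to Q*: (1/2)(3.5 - 1.8333)(10) = 8.3333.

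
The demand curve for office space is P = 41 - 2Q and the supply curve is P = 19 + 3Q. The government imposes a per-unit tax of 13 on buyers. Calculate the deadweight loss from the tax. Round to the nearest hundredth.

Pre-tax equilibrium: 41 - 2Q = 19 + 3Q gives Q* = 4.4, P* = 32.2.
A tax on buyers shifts demand down by 13: (41 - 13) - 2Q = 19 + 3Q, so Q_t = 1.8. Buyers pay P_b = 37.4; sellers receive P_s = P_b - 13 = 24.4.
Deadweight loss is the triangle between the curves from Q_t to Q*: (1/2)(4.4 - 1.8)(13) = 16.9.

16.90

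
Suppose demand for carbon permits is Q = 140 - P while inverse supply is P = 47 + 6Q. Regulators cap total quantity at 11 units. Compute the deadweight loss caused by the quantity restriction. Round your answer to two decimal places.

Rewriting demand in inverse form: P = 140 - Q.
Without the quota, 140 - Q = 47 + 6Q gives Q* = 13.2857.
At Q = 11 the demand price is 140 - (11) = 129 and the supply price is 47 + 6(11) = 113.
DWL = (1/2)(gap between curves at 11) x (Q* - 11) = (1/2)(16)(2.2857) = 18.2857.

18.29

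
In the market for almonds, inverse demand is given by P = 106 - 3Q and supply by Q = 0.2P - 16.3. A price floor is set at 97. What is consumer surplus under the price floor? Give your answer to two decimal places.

Rewriting supply in inverse form: P = 81.5 + 5Q.
Without the control, 106 - 3Q = 81.5 + 5Q so Q* = 3.0625 and P* = 96.8125.
At the floor price 97, quantity demanded is (106 - 97)/3 = 3; demand is the short side, so Q = 3 trades at P = 97.
CS is the triangle under demand above 97: (1/2)(3)(106 - 97) = 13.5.

13.50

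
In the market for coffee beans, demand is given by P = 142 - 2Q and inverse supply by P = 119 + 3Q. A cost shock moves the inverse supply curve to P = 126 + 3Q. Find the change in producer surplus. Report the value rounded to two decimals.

-16.38

Initial equilibrium: Q_0 = 4.6, P_0 = 132.8; CS_0 = (1/2)(4.6)(9.2) = 21.16, PS_0 = (1/2)(4.6)(13.8) = 31.74.
New equilibrium: 142 - 2Q = 126 + 3Q gives Q_1 = 3.2, P_1 = 135.6; CS_1 = 10.24, PS_1 = 15.36.
Change in producer surplus = 15.36 - 31.74 = -16.38.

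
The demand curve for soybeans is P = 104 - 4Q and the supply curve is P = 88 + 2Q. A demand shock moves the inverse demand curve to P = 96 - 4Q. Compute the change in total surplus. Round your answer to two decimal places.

Initial equilibrium: Q_0 = 2.6667, P_0 = 93.3333; CS_0 = (1/2)(2.6667)(10.6667) = 14.2222, PS_0 = (1/2)(2.6667)(5.3333) = 7.1111.
New equilibrium: 96 - 4Q = 88 + 2Q gives Q_1 = 1.3333, P_1 = 90.6667; CS_1 = 3.5556, PS_1 = 1.7778.
Change in total surplus = (3.5556 + 1.7778) - (14.2222 + 7.1111) = -16.

-16.00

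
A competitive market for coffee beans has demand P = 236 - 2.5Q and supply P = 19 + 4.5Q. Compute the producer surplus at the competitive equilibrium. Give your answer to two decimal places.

Set 236 - 2.5Q = 19 + 4.5Q, which gives 217 = 7Q, so Q* = 31 and P* = 236 - 2.5(31) = 158.5.
The supply curve's price intercept is 19, so PS = (1/2)(Q*)(P* - 19) = (1/2)(31)(139.5) = 2162.25.

2162.25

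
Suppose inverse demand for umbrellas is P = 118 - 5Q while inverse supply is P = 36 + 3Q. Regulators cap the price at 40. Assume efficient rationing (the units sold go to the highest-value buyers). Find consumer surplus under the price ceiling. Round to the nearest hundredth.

Without the control, 118 - 5Q = 36 + 3Q so Q* = 10.25 and P* = 66.75.
At the ceiling price 40, quantity supplied is (40 - 36)/3 = 1.3333; supply is the short side, so Q = 1.3333 trades at P = 40.
The demand price at Q = 1.3333 is 111.3333. CS is the trapezoid between demand and 40 over [0, 1.3333]: (1/2)[(118 - 40) + (111.3333 - 40)](1.3333) = 99.5556.

99.56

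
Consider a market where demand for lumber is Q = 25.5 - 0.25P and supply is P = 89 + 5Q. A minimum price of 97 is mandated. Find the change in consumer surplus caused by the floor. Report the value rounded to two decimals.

Rewriting demand in inverse form: P = 102 - 4Q.
Free-market equilibrium: 102 - 4Q = 89 + 5Q gives Q* = 1.4444, P* = 96.2222.
At the floor price 97, quantity demanded is (102 - 97)/4 = 1.25; demand is the short side, so Q = 1.25 trades at P = 97.
CS goes from (1/2)(1.4444)(5.7778) = 4.1728 to 3.125 (computed as (102 - 97)(1.25) - (1/2)(4)(1.25)^2), a change of -1.0478.

-1.05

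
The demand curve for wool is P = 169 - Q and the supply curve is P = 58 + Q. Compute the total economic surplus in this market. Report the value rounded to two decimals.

3080.25

Setting demand equal to supply, 111 = 2Q, so Q* = 55.5 and P* = 113.5.
Total surplus is the full triangle between the curves from 0 to Q*: (1/2)(55.5)(169 - 58) = 3080.25.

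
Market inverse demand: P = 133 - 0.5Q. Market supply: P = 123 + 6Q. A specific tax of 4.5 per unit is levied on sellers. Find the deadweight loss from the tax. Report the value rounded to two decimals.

1.56

Without the tax, 133 - 0.5Q = 123 + 6Q so Q* = 1.5385 and P* = 132.2308.
A tax on sellers shifts supply up by 4.5: 133 - 0.5Q = 123 + 6Q + 4.5, so Q_t = 0.8462. Buyers pay P_b = 132.5769; sellers receive P_s = P_b - 4.5 = 128.0769.
The welfare triangle lost has base Q* - Q_t = 0.6923 and height t = 4.5, so DWL = (1/2)(0.6923)(4.5) = 1.5577.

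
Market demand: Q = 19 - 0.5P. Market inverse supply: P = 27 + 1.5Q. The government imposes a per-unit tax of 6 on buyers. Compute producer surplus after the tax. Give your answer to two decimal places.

1.53

Rewriting demand in inverse form: P = 38 - 2Q.
Pre-tax equilibrium: 38 - 2Q = 27 + 1.5Q gives Q* = 3.1429, P* = 31.7143.
With the tax, buyers' net willingness to pay falls by 6: (38 - 6) - 2Q = 27 + 1.5Q, so Q_t = 1.4286. Buyers pay P_b = 35.1429; sellers receive P_s = P_b - 6 = 29.1429.
Producer surplus is the triangle above supply below P_s: (1/2)(1.4286)(29.1429 - 27) = 1.5306.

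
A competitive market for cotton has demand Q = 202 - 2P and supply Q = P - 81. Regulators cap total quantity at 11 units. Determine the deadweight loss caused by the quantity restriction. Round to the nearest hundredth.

4.08

Rewriting demand in inverse form: P = 101 - 0.5Q.
Rewriting supply in inverse form: P = 81 + Q.
Without the quota, 101 - 0.5Q = 81 + Q gives Q* = 13.3333.
At Q = 11 the demand price is 101 - 0.5(11) = 95.5 and the supply price is 81 + (11) = 92.
Deadweight loss is the triangle between the curves from 11 to 13.3333: (1/2)(95.5 - 92)(13.3333 - 11) = 4.0833.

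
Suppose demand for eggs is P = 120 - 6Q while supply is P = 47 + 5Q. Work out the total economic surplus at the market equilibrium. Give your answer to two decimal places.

Equilibrium: 120 - 6Q = 47 + 5Q, so Q* = 6.6364 and P* = 80.1818.
Total surplus is the full triangle between the curves from 0 to Q*: (1/2)(6.6364)(120 - 47) = 242.2273.

242.23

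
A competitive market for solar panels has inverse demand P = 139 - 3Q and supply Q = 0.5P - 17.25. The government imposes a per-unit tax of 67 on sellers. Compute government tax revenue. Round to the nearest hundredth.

Rewriting supply in inverse form: P = 34.5 + 2Q.
Without the tax, 139 - 3Q = 34.5 + 2Q so Q* = 20.9 and P* = 76.3.
A tax on sellers shifts supply up by 67: 139 - 3Q = 34.5 + 2Q + 67, so Q_t = 7.5. Buyers pay P_b = 116.5; sellers receive P_s = P_b - 67 = 49.5.
Revenue is the tax times quantity traded: 67 x 7.5 = 502.5.

502.50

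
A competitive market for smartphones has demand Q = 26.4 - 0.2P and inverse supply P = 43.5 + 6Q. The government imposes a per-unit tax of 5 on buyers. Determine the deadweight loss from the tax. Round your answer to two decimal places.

Rewriting demand in inverse form: P = 132 - 5Q.
Without the tax, 132 - 5Q = 43.5 + 6Q so Q* = 8.0455 and P* = 91.7727.
With the tax, buyers' net willingness to pay falls by 5: (132 - 5) - 5Q = 43.5 + 6Q, so Q_t = 7.5909. Buyers pay P_b = 94.0455; sellers receive P_s = P_b - 5 = 89.0455.
The welfare triangle lost has base Q* - Q_t = 0.4545 and height t = 5, so DWL = (1/2)(0.4545)(5) = 1.1364.

1.14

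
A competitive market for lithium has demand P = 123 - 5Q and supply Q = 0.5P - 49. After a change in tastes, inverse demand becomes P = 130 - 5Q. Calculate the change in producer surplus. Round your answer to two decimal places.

8.14

Rewriting supply in inverse form: P = 98 + 2Q.
Initial equilibrium: Q_0 = 3.5714, P_0 = 105.1429; CS_0 = (1/2)(3.5714)(17.8571) = 31.8878, PS_0 = (1/2)(3.5714)(7.1429) = 12.7551.
New equilibrium: 130 - 5Q = 98 + 2Q gives Q_1 = 4.5714, P_1 = 107.1429; CS_1 = 52.2449, PS_1 = 20.898.
Change in producer surplus = 20.898 - 12.7551 = 8.1429.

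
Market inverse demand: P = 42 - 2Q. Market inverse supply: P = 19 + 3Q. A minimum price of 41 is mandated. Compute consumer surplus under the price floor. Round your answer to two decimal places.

0.25

Free-market equilibrium: 42 - 2Q = 19 + 3Q gives Q* = 4.6, P* = 32.8.
At P = 41, buyers demand (42 - 41)/2 = 0.5 while sellers would supply more, so the quantity traded is 0.5 at price 41.
CS is the triangle under demand above 41: (1/2)(0.5)(42 - 41) = 0.25.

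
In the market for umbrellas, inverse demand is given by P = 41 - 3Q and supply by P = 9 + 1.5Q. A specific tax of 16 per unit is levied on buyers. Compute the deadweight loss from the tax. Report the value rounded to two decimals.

28.44

Pre-tax equilibrium: 41 - 3Q = 9 + 1.5Q gives Q* = 7.1111, P* = 19.6667.
With the tax, buyers' net willingness to pay falls by 16: (41 - 16) - 3Q = 9 + 1.5Q, so Q_t = 3.5556. Buyers pay P_b = 30.3333; sellers receive P_s = P_b - 16 = 14.3333.
The welfare triangle lost has base Q* - Q_t = 3.5556 and height t = 16, so DWL = (1/2)(3.5556)(16) = 28.4444.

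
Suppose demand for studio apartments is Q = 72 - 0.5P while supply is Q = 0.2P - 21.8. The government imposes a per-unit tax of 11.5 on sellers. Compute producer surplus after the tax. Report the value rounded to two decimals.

28.18

Rewriting demand in inverse form: P = 144 - 2Q.
Rewriting supply in inverse form: P = 109 + 5Q.
Without the tax, 144 - 2Q = 109 + 5Q so Q* = 5 and P* = 134.
A tax on sellers shifts supply up by 11.5: 144 - 2Q = 109 + 5Q + 11.5, so Q_t = 3.3571. Buyers pay P_b = 137.2857; sellers receive P_s = P_b - 11.5 = 125.7857.
Producer surplus is the triangle above supply below P_s: (1/2)(3.3571)(125.7857 - 109) = 28.176.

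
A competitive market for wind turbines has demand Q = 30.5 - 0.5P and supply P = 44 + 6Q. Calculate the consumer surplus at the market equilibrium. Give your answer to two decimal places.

Rewriting demand in inverse form: P = 61 - 2Q.
Set 61 - 2Q = 44 + 6Q, which gives 17 = 8Q, so Q* = 2.125 and P* = 61 - 2(2.125) = 56.75.
The demand choke price is 61, so CS = (1/2)(Q*)(61 - P*) = (1/2)(2.125)(4.25) = 4.5156.

4.52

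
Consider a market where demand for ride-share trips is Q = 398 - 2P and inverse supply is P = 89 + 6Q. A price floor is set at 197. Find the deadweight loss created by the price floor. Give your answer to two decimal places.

542.77

Rewriting demand in inverse form: P = 199 - 0.5Q.
Free-market equilibrium: 199 - 0.5Q = 89 + 6Q gives Q* = 16.9231, P* = 190.5385.
At the floor price 197, quantity demanded is (199 - 197)/0.5 = 4; demand is the short side, so Q = 4 trades at P = 197.
The lost-trades triangle has base Q* - 4 = 12.9231 and height equal to the gap between the curves at Q = 4, which is 197 - 113 = 84. DWL = (1/2)(12.9231)(84) = 542.7692.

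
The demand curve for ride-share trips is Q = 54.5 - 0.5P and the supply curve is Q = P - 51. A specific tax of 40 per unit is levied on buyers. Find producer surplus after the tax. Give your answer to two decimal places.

Rewriting demand in inverse form: P = 109 - 2Q.
Rewriting supply in inverse form: P = 51 + Q.
Pre-tax equilibrium: 109 - 2Q = 51 + Q gives Q* = 19.3333, P* = 70.3333.
With the tax, buyers' net willingness to pay falls by 40: (109 - 40) - 2Q = 51 + Q, so Q_t = 6. Buyers pay P_b = 97; sellers receive P_s = P_b - 40 = 57.
Producer surplus is the triangle above supply below P_s: (1/2)(6)(57 - 51) = 18.

18.00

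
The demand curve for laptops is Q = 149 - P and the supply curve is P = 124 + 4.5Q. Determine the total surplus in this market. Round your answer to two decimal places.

56.82

Rewriting demand in inverse form: P = 149 - Q.
Setting demand equal to supply, 25 = 5.5Q, so Q* = 4.5455 and P* = 144.4545.
Total surplus is the full triangle between the curves from 0 to Q*: (1/2)(4.5455)(149 - 124) = 56.8182.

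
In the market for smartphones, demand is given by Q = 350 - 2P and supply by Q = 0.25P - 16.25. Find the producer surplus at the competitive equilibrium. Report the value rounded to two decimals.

Rewriting demand in inverse form: P = 175 - 0.5Q.
Rewriting supply in inverse form: P = 65 + 4Q.
Setting demand equal to supply, 110 = 4.5Q, so Q* = 24.4444 and P* = 162.7778.
PS is the area between P* and the supply curve from 0 to Q*: (1/2)(24.4444)(97.7778) = 1195.0617.

1195.06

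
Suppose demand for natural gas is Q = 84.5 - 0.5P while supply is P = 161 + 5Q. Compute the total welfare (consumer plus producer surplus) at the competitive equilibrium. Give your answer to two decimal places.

Rewriting demand in inverse form: P = 169 - 2Q.
Setting demand equal to supply, 8 = 7Q, so Q* = 1.1429 and P* = 166.7143.
Total surplus is the full triangle between the curves from 0 to Q*: (1/2)(1.1429)(169 - 161) = 4.5714.

4.57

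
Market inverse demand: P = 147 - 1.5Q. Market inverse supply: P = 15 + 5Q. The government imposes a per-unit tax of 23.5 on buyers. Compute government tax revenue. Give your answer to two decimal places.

392.27

Pre-tax equilibrium: 147 - 1.5Q = 15 + 5Q gives Q* = 20.3077, P* = 116.5385.
A tax on buyers shifts demand down by 23.5: (147 - 23.5) - 1.5Q = 15 + 5Q, so Q_t = 16.6923. Buyers pay P_b = 121.9615; sellers receive P_s = P_b - 23.5 = 98.4615.
Tax revenue = t x Q_t = 23.5 x 16.6923 = 392.2692.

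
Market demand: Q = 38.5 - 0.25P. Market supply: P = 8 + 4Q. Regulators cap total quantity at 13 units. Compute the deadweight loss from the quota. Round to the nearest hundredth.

110.25

Rewriting demand in inverse form: P = 154 - 4Q.
Without the quota, 154 - 4Q = 8 + 4Q gives Q* = 18.25.
At Q = 13 the demand price is 154 - 4(13) = 102 and the supply price is 8 + 4(13) = 60.
DWL = (1/2)(gap between curves at 13) x (Q* - 13) = (1/2)(42)(5.25) = 110.25.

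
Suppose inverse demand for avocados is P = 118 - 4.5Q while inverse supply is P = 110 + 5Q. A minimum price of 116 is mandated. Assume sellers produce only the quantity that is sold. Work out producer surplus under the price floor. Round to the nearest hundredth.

2.17

Without the control, 118 - 4.5Q = 110 + 5Q so Q* = 0.8421 and P* = 114.2105.
At the floor price 116, quantity demanded is (118 - 116)/4.5 = 0.4444; demand is the short side, so Q = 0.4444 trades at P = 116.
The supply price at Q = 0.4444 is 112.2222. PS is the trapezoid between 116 and supply over [0, 0.4444]: (1/2)[(116 - 110) + (116 - 112.2222)](0.4444) = 2.1728.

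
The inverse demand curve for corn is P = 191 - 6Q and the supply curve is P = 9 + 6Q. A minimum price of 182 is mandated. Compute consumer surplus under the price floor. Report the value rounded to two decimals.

Without the control, 191 - 6Q = 9 + 6Q so Q* = 15.1667 and P* = 100.
At the floor price 182, quantity demanded is (191 - 182)/6 = 1.5; demand is the short side, so Q = 1.5 trades at P = 182.
CS is the triangle under demand above 182: (1/2)(1.5)(191 - 182) = 6.75.

6.75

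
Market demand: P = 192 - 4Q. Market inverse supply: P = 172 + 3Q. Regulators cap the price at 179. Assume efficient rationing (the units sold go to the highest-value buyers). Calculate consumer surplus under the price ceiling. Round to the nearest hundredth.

19.44

Without the control, 192 - 4Q = 172 + 3Q so Q* = 2.8571 and P* = 180.5714.
At P = 179, sellers supply (179 - 172)/3 = 2.3333 while buyers want more, so the quantity traded is 2.3333 at price 179.
The demand price at Q = 2.3333 is 182.6667. CS is the trapezoid between demand and 179 over [0, 2.3333]: (1/2)[(192 - 179) + (182.6667 - 179)](2.3333) = 19.4444.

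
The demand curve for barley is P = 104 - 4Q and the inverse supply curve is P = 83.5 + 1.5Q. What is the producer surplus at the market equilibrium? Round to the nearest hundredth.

Setting demand equal to supply, 20.5 = 5.5Q, so Q* = 3.7273 and P* = 89.0909.
PS is the area between P* and the supply curve from 0 to Q*: (1/2)(3.7273)(5.5909) = 10.4194.

10.42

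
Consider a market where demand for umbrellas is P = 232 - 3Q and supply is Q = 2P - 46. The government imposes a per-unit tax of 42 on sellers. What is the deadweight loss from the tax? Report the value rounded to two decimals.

Rewriting supply in inverse form: P = 23 + 0.5Q.
Without the tax, 232 - 3Q = 23 + 0.5Q so Q* = 59.7143 and P* = 52.8571.
A tax on sellers shifts supply up by 42: 232 - 3Q = 23 + 0.5Q + 42, so Q_t = 47.7143. Buyers pay P_b = 88.8571; sellers receive P_s = P_b - 42 = 46.8571.
The welfare triangle lost has base Q* - Q_t = 12 and height t = 42, so DWL = (1/2)(12)(42) = 252.

252.00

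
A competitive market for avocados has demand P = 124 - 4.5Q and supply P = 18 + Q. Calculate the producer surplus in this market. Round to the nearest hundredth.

Setting demand equal to supply, 106 = 5.5Q, so Q* = 19.2727 and P* = 37.2727.
The supply curve's price intercept is 18, so PS = (1/2)(Q*)(P* - 18) = (1/2)(19.2727)(19.2727) = 185.719.

185.72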